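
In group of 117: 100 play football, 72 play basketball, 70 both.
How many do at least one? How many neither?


|A∪B| = 100+72-70 = 102
Neither = 117-102 = 15

At least one: 102; Neither: 15


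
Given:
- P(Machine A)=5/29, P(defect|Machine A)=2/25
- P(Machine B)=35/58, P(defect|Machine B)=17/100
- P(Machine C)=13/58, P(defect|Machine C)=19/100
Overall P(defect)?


P(B) = Σ P(B|Aᵢ)×P(Aᵢ)
  2/25×5/29 = 2/145
  17/100×35/58 = 119/1160
  19/100×13/58 = 247/5800
Sum = 461/2900

P(defect) = 461/2900 ≈ 15.90%


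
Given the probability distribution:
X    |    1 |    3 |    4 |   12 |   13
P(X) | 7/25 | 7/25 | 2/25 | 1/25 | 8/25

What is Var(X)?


E[X] = 152/25
E[X²] = 1598/25
Var(X) = E[X²] - (E[X])² = 1598/25 - 23104/625 = 16846/625

Var(X) = 16846/625 ≈ 26.9536


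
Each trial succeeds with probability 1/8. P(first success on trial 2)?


Geometric: P(X=2) = (1-p)^(k-1)×p = (7/8)^1×1/8 = 7/64

P(X=2) = 7/64 ≈ 10.94%


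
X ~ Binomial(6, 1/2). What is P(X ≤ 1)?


P(X ≤ 1) = Σ P(X=i) for i=0..1
P(X=0) = 1/64
P(X=1) = 3/32
Sum = 7/64

P(X ≤ 1) = 7/64 ≈ 10.94%


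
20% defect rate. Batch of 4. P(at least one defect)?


P(all good) = (4/5)^4 = 256/625
P(≥1 defect) = 369/625

P = 369/625 ≈ 59.04%


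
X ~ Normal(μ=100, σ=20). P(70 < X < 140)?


z₁=(70-100)/20=-1.5, z₂=(140-100)/20=2.0
P = Φ(2.0) - Φ(-1.5) = 0.977250 - 0.066807 = 0.910443 ≈ 0.9104

P(70 < X < 140) ≈ 0.9104


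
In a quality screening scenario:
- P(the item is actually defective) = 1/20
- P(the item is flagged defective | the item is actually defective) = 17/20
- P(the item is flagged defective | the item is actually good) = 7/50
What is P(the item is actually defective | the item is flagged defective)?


Using Bayes' theorem:
P(A|B) = P(B|A)·P(A) / P(B)

P(the item is flagged defective) = 17/20 × 1/20 + 7/50 × 19/20
= 17/400 + 133/1000 = 351/2000

P(the item is actually defective|the item is flagged defective) = (17/400) / (351/2000) = 85/351

P(the item is actually defective|the item is flagged defective) = 85/351 ≈ 24.22%


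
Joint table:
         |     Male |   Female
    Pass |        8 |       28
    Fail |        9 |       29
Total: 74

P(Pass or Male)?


P(Pass∨Male) = P(Pass) + P(Male) - P(Pass∧Male)
= (36 + 17 - 8)/74 = 45/74

P = 45/74 ≈ 60.81%


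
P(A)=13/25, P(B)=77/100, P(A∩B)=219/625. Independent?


P(A)×P(B) = 1001/2500
P(A∩B) = 219/625
Not equal → NOT independent

No, not independent


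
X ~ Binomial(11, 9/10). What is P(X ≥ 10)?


P(X ≥ 10) = Σ P(X=i) for i=10..11
P(X=10) = 38354628411/100000000000
P(X=11) = 31381059609/100000000000
Sum = 3486784401/5000000000

P(X ≥ 10) = 3486784401/5000000000 ≈ 69.74%


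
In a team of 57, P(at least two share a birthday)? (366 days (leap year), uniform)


P(all different) = Π(366-i)/366 for i=0..56
= 0.010010
P(match) = 1 - 0.010010 = 0.989990

P ≈ 0.9900 ≈ 99.00%


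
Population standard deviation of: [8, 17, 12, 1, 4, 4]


Mean = 46/6 = 23/3
  (8-23/3)²=1/9
  (17-23/3)²=784/9
  (12-23/3)²=169/9
  (1-23/3)²=400/9
  (4-23/3)²=121/9
  (4-23/3)²=121/9
Σ(x-μ)² = 532/3
σ² = (532/3)/6 = 266/9

σ = √(266/9) ≈ 5.4365


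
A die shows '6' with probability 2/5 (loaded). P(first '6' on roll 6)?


Geometric: P(X=6) = (1-p)^(k-1)×p = (3/5)^5×2/5 = 486/15625

P(X=6) = 486/15625 ≈ 3.11%


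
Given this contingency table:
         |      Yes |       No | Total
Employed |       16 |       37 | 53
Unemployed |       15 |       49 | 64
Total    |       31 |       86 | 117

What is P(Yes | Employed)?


P(Yes | Employed) = 16/(16+37) = 16/53

P(Yes|Employed) = 16/53 ≈ 30.19%


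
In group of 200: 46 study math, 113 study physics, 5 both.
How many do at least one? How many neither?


|A∪B| = 46+113-5 = 154
Neither = 200-154 = 46

At least one: 154; Neither: 46


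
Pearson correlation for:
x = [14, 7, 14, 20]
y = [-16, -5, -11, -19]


n=4, Σx=55, Σy=-51, Σxy=-793, Σx²=841, Σy²=763
r = (4×(-793) - 55×(-51))/√((4×841 - 55²)(4×763 - (-51)²))
= -367/√(339×451) = -367/√152889 ≈ -367/391.0102 ≈ -0.9386

r ≈ -0.9386


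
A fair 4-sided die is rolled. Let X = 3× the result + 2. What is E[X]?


E[die] = (1+4)/2 = 5/2
E[X] = 3×5/2 + 2 = 19/2

E[X] = 19/2


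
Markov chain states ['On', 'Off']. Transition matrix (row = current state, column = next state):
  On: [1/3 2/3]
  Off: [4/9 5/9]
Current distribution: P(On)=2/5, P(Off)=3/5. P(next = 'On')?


P(next=On) = Σᵢ P(now=i)×P(i→On)
= 2/5×1/3 + 3/5×4/9
= 2/15 + 4/15 = 2/5

P = 2/5 ≈ 0.4000


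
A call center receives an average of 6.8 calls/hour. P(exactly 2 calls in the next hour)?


Poisson(λ=6.8): P(X=2) = e^(-λ)×λ^k/k!
= e^(-6.8) × 6.8^2 / 2!
≈ 0.001113775148 × 46.24 / 2 ≈ 0.025750

P(X=2) ≈ 0.025750 ≈ 2.58%


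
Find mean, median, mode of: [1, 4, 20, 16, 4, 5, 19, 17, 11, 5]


Sorted: [1, 4, 4, 5, 5, 11, 16, 17, 19, 20]
Mean = 102/10 = 51/5
Median = 8
Freq: {1: 1, 4: 2, 20: 1, 16: 1, 5: 2, 19: 1, 17: 1, 11: 1}
Mode: [4, 5]

Mean=51/5, Median=8, Mode=[4, 5]


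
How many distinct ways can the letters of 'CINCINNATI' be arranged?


Letters: 10, freq: {'C': 2, 'I': 3, 'N': 3, 'A': 1, 'T': 1}
10!/(2!×3!×3!×1!×1!) = 3628800/72 = 50400

50400


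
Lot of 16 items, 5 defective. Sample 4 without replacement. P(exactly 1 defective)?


Hypergeometric: C(5,1)×C(11,3)/C(16,4)
= 5×165/1820 = 165/364

P(X=1) = 165/364 ≈ 45.33%


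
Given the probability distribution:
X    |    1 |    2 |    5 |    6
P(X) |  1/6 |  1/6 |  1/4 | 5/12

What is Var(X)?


E[X] = 17/4
E[X²] = 265/12
Var(X) = E[X²] - (E[X])² = 265/12 - 289/16 = 193/48

Var(X) = 193/48 ≈ 4.0208


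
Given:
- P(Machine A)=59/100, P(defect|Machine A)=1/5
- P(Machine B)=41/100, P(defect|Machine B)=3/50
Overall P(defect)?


P(B) = Σ P(B|Aᵢ)×P(Aᵢ)
  1/5×59/100 = 59/500
  3/50×41/100 = 123/5000
Sum = 713/5000

P(defect) = 713/5000 ≈ 14.26%


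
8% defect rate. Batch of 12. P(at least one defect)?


P(all good) = (23/25)^12 = 21914624432020321/59604644775390625
P(≥1 defect) = 37690020343370304/59604644775390625

P = 37690020343370304/59604644775390625 ≈ 63.23%


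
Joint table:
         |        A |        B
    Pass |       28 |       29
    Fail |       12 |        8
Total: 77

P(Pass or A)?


P(Pass∨A) = P(Pass) + P(A) - P(Pass∧A)
= (57 + 40 - 28)/77 = 69/77

P = 69/77 ≈ 89.61%


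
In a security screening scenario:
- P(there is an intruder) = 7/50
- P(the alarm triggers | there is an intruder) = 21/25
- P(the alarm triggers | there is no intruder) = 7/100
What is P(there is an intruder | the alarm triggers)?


Using Bayes' theorem:
P(A|B) = P(B|A)·P(A) / P(B)

P(the alarm triggers) = 21/25 × 7/50 + 7/100 × 43/50
= 147/1250 + 301/5000 = 889/5000

P(there is an intruder|the alarm triggers) = (147/1250) / (889/5000) = 84/127

P(there is an intruder|the alarm triggers) = 84/127 ≈ 66.14%


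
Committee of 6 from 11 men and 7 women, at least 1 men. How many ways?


Count by #men:
  1M,5W: C(11,1)×C(7,5)=231
  2M,4W: C(11,2)×C(7,4)=1925
  3M,3W: C(11,3)×C(7,3)=5775
  4M,2W: C(11,4)×C(7,2)=6930
  5M,1W: C(11,5)×C(7,1)=3234
  6M,0W: C(11,6)×C(7,0)=462
Total = 18557

18557


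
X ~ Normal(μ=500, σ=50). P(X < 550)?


z = (550-500)/50 = 1.0
P(Z < 1.0) = 0.8413

P(X < 550) ≈ 0.8413


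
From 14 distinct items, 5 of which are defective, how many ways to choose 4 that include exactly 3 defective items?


Choose 3 of the 5 defective items and 1 of the other 9 items:
C(5,3)×C(9,1) = 10×9 = 90

90


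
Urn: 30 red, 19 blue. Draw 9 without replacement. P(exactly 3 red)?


Hypergeometric: C(30,3)×C(19,6)/C(49,9)
= 4060×27132/2054455634 = 1124040/20963833

P(X=3) = 1124040/20963833 ≈ 5.36%


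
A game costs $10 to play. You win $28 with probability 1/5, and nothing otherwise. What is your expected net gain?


E[gain] = (28-10)×1/5 + (-10)×4/5
= 18/5 - 8 = -22/5

Expected net gain = $-22/5 ≈ $-4.40


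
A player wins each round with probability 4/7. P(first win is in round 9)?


Geometric: P(X=9) = (1-p)^(k-1)×p = (3/7)^8×4/7 = 26244/40353607

P(X=9) = 26244/40353607 ≈ 0.07%


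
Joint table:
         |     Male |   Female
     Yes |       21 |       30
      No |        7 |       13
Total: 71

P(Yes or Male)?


P(Yes∨Male) = P(Yes) + P(Male) - P(Yes∧Male)
= (51 + 28 - 21)/71 = 58/71

P = 58/71 ≈ 81.69%


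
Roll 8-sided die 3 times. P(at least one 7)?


P(no 7)^3 = (7/8)^3 = 343/512
P(≥1) = 1 - 343/512 = 169/512

P = 169/512 ≈ 33.01%


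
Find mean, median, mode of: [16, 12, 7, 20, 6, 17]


Sorted: [6, 7, 12, 16, 17, 20]
Mean = 78/6 = 13
Median = 14
Freq: {16: 1, 12: 1, 7: 1, 20: 1, 6: 1, 17: 1}
Mode: No mode

Mean=13, Median=14, Mode=No mode


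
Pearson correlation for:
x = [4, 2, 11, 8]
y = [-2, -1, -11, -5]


n=4, Σx=25, Σy=-19, Σxy=-171, Σx²=205, Σy²=151
r = (4×(-171) - 25×(-19))/√((4×205 - 25²)(4×151 - (-19)²))
= -209/√(195×243) = -209/√47385 ≈ -209/217.6810 ≈ -0.9601

r ≈ -0.9601


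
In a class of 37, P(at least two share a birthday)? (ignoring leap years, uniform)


P(all different) = Π(365-i)/365 for i=0..36
= 0.151266
P(match) = 1 - 0.151266 = 0.848734

P ≈ 0.8487 ≈ 84.87%


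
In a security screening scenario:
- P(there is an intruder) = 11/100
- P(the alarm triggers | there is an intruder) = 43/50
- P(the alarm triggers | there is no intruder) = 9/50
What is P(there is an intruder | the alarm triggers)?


Using Bayes' theorem:
P(A|B) = P(B|A)·P(A) / P(B)

P(the alarm triggers) = 43/50 × 11/100 + 9/50 × 89/100
= 473/5000 + 801/5000 = 637/2500

P(there is an intruder|the alarm triggers) = (473/5000) / (637/2500) = 473/1274

P(there is an intruder|the alarm triggers) = 473/1274 ≈ 37.13%


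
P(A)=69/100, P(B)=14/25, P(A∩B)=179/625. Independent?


P(A)×P(B) = 483/1250
P(A∩B) = 179/625
Not equal → NOT independent

No, not independent


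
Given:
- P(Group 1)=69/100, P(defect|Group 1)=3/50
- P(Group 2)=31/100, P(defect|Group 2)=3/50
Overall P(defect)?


P(B) = Σ P(B|Aᵢ)×P(Aᵢ)
  3/50×69/100 = 207/5000
  3/50×31/100 = 93/5000
Sum = 3/50

P(defect) = 3/50 ≈ 6.00%


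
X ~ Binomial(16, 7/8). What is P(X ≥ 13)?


P(X ≥ 13) = Σ P(X=i) for i=13..16
P(X=13) = 3391115364245/17592186044416
P(X=14) = 10173346092735/35184372088832
P(X=15) = 4747561509943/17592186044416
P(X=16) = 33232930569601/281474976710656
Sum = 244838529298489/281474976710656

P(X ≥ 13) = 244838529298489/281474976710656 ≈ 86.98%


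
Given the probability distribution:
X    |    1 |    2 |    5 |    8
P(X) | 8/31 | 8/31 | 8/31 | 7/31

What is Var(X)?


E[X] = 120/31
E[X²] = 688/31
Var(X) = E[X²] - (E[X])² = 688/31 - 14400/961 = 6928/961

Var(X) = 6928/961 ≈ 7.2092


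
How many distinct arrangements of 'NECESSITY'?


Letters: 9, freq: {'N': 1, 'E': 2, 'C': 1, 'S': 2, 'I': 1, 'T': 1, 'Y': 1}
9!/(1!×2!×1!×2!×1!×1!×1!) = 362880/4 = 90720

90720


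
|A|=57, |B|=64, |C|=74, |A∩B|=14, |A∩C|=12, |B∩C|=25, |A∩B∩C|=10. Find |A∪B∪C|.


|A∪B∪C| = 57+64+74-14-12-25+10 = 154

|A∪B∪C| = 154


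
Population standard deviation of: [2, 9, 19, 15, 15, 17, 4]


Mean = 81/7
  (2-81/7)²=4489/49
  (9-81/7)²=324/49
  (19-81/7)²=2704/49
  (15-81/7)²=576/49
  (15-81/7)²=576/49
  (17-81/7)²=1444/49
  (4-81/7)²=2809/49
Σ(x-μ)² = 1846/7
σ² = (1846/7)/7 = 1846/49

σ = √(1846/49) ≈ 6.1379


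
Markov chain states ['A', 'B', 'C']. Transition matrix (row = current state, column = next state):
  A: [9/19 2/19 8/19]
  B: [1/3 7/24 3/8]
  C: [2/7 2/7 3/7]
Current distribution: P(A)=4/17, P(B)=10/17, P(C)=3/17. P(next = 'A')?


P(next=A) = Σᵢ P(now=i)×P(i→A)
= 4/17×9/19 + 10/17×1/3 + 3/17×2/7
= 36/323 + 10/51 + 6/119 = 2428/6783

P = 2428/6783 ≈ 0.3580


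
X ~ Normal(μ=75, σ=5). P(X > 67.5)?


z = (67.5-75)/5 = -1.5
P(X > 67.5) = 1 - P(Z ≤ -1.5) = 1 - 0.0668 = 0.9332

P(X > 67.5) ≈ 0.9332


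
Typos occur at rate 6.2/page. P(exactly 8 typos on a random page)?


Poisson(λ=6.2): P(X=8) = e^(-λ)×λ^k/k!
= e^(-6.2) × 6.2^8 / 8!
≈ 0.002029430636 × 2183401.05585 / 40320 ≈ 0.109897

P(X=8) ≈ 0.109897 ≈ 10.99%


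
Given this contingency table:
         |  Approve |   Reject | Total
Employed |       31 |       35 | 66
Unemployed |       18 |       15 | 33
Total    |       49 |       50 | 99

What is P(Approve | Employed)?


P(Approve | Employed) = 31/(31+35) = 31/66

P(Approve|Employed) = 31/66 ≈ 46.97%


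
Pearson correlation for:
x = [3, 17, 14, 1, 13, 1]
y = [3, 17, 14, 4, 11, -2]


n=6, Σx=49, Σy=47, Σxy=639, Σx²=665, Σy²=635
r = (6×639 - 49×47)/√((6×665 - 49²)(6×635 - 47²))
= 1531/√(1589×1601) = 1531/√2543989 ≈ 1531/1594.9887 ≈ 0.9599

r ≈ 0.9599


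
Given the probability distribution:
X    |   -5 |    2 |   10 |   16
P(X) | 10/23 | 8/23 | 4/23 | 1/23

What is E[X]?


E[X] = Σ x·P(X=x)
= (-5)×(10/23) + (2)×(8/23) + (10)×(4/23) + (16)×(1/23)
= 22/23

E[X] = 22/23


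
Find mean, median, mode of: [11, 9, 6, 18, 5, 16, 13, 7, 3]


Sorted: [3, 5, 6, 7, 9, 11, 13, 16, 18]
Mean = 88/9
Median = 9
Freq: {11: 1, 9: 1, 6: 1, 18: 1, 5: 1, 16: 1, 13: 1, 7: 1, 3: 1}
Mode: No mode

Mean=88/9, Median=9, Mode=No mode


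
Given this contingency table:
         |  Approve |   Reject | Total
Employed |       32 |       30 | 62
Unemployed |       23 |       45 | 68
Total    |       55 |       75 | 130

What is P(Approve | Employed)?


P(Approve | Employed) = 32/(32+30) = 32/62 = 16/31

P(Approve|Employed) = 16/31 ≈ 51.61%


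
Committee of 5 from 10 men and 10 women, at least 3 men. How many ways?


Count by #men:
  3M,2W: C(10,3)×C(10,2)=5400
  4M,1W: C(10,4)×C(10,1)=2100
  5M,0W: C(10,5)×C(10,0)=252
Total = 7752

7752


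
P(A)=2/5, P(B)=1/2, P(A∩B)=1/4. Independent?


P(A)×P(B) = 1/5
P(A∩B) = 1/4
Not equal → NOT independent

No, not independent


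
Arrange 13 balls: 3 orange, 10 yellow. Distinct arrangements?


13!/(3!×10!) = 286

286


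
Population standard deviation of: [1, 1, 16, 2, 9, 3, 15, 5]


Mean = 52/8 = 13/2
  (1-13/2)²=121/4
  (1-13/2)²=121/4
  (16-13/2)²=361/4
  (2-13/2)²=81/4
  (9-13/2)²=25/4
  (3-13/2)²=49/4
  (15-13/2)²=289/4
  (5-13/2)²=9/4
Σ(x-μ)² = 264
σ² = 264/8 = 33

σ = √(33) ≈ 5.7446


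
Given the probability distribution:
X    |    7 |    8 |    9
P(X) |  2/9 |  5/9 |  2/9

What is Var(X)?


E[X] = 8
E[X²] = 580/9
Var(X) = E[X²] - (E[X])² = 580/9 - 64 = 4/9

Var(X) = 4/9 ≈ 0.4444


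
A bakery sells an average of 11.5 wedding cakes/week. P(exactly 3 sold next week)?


Poisson(λ=11.5): P(X=3) = e^(-λ)×λ^k/k!
= e^(-11.5) × 11.5^3 / 3!
≈ 1.01300936e-05 × 1520.875 / 6 ≈ 0.002568

P(X=3) ≈ 0.002568 ≈ 0.26%


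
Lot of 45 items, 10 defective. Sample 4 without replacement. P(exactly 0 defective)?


Hypergeometric: C(10,0)×C(35,4)/C(45,4)
= 1×52360/148995 = 136/387

P(X=0) = 136/387 ≈ 35.14%


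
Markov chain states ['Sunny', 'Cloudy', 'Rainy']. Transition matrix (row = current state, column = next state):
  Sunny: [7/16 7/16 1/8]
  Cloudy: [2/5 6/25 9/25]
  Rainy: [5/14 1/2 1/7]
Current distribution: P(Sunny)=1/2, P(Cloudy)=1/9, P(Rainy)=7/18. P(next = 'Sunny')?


P(next=Sunny) = Σᵢ P(now=i)×P(i→Sunny)
= 1/2×7/16 + 1/9×2/5 + 7/18×5/14
= 7/32 + 2/45 + 5/36 = 193/480

P = 193/480 ≈ 0.4021


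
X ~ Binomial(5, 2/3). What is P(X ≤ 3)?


P(X ≤ 3) = Σ P(X=i) for i=0..3
P(X=0) = 1/243
P(X=1) = 10/243
P(X=2) = 40/243
P(X=3) = 80/243
Sum = 131/243

P(X ≤ 3) = 131/243 ≈ 53.91%


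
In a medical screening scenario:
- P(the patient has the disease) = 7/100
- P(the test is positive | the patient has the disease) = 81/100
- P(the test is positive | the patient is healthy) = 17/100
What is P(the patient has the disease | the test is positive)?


Using Bayes' theorem:
P(A|B) = P(B|A)·P(A) / P(B)

P(the test is positive) = 81/100 × 7/100 + 17/100 × 93/100
= 567/10000 + 1581/10000 = 537/2500

P(the patient has the disease|the test is positive) = (567/10000) / (537/2500) = 189/716

P(the patient has the disease|the test is positive) = 189/716 ≈ 26.40%


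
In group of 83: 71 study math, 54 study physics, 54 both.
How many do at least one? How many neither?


|A∪B| = 71+54-54 = 71
Neither = 83-71 = 12

At least one: 71; Neither: 12


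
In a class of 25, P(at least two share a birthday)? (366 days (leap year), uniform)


P(all different) = Π(366-i)/366 for i=0..24
= 0.432316
P(match) = 1 - 0.432316 = 0.567684

P ≈ 0.5677 ≈ 56.77%


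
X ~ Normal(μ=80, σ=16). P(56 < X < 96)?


z₁=(56-80)/16=-1.5, z₂=(96-80)/16=1.0
P = Φ(1.0) - Φ(-1.5) = 0.841345 - 0.066807 = 0.774538 ≈ 0.7745

P(56 < X < 96) ≈ 0.7745


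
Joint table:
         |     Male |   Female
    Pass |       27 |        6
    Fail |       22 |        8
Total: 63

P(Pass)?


P(Pass) = (27+6)/63 = 33/63 = 11/21

P(Pass) = 11/21 ≈ 52.38%


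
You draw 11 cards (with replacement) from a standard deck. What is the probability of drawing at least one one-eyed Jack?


P(not a one-eyed Jack) = 50/52 = 25/26
P(none in 11 draws) = (25/26)^11 = 2384185791015625/3670344486987776
P(≥1 one-eyed Jack) = 1 - 2384185791015625/3670344486987776 = 1286158695972151/3670344486987776

P = 1286158695972151/3670344486987776 ≈ 35.04%


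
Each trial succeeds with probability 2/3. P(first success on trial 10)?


Geometric: P(X=10) = (1-p)^(k-1)×p = (1/3)^9×2/3 = 2/59049

P(X=10) = 2/59049 ≈ 0.00%


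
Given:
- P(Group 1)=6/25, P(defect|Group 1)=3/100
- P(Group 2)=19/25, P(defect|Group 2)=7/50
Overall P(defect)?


P(B) = Σ P(B|Aᵢ)×P(Aᵢ)
  3/100×6/25 = 9/1250
  7/50×19/25 = 133/1250
Sum = 71/625

P(defect) = 71/625 ≈ 11.36%


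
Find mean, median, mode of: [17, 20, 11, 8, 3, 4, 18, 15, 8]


Sorted: [3, 4, 8, 8, 11, 15, 17, 18, 20]
Mean = 104/9
Median = 11
Freq: {17: 1, 20: 1, 11: 1, 8: 2, 3: 1, 4: 1, 18: 1, 15: 1}
Mode: [8]

Mean=104/9, Median=11, Mode=8


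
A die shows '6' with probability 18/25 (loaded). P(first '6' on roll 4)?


Geometric: P(X=4) = (1-p)^(k-1)×p = (7/25)^3×18/25 = 6174/390625

P(X=4) = 6174/390625 ≈ 1.58%


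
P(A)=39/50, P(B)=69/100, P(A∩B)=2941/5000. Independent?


P(A)×P(B) = 2691/5000
P(A∩B) = 2941/5000
Not equal → NOT independent

No, not independent


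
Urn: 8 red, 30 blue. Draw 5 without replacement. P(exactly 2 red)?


Hypergeometric: C(8,2)×C(30,3)/C(38,5)
= 28×4060/501942 = 8120/35853

P(X=2) = 8120/35853 ≈ 22.65%


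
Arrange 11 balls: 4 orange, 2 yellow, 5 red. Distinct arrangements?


11!/(4!×2!×5!) = 6930

6930


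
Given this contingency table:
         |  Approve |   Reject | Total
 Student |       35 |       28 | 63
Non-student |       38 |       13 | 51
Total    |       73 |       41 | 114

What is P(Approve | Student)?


P(Approve | Student) = 35/(35+28) = 35/63 = 5/9

P(Approve|Student) = 5/9 ≈ 55.56%


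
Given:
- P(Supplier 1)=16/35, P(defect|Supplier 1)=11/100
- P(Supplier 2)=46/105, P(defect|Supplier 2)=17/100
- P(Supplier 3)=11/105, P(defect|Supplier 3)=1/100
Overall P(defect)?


P(B) = Σ P(B|Aᵢ)×P(Aᵢ)
  11/100×16/35 = 44/875
  17/100×46/105 = 391/5250
  1/100×11/105 = 11/10500
Sum = 1321/10500

P(defect) = 1321/10500 ≈ 12.58%


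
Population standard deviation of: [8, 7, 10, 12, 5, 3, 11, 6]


Mean = 62/8 = 31/4
  (8-31/4)²=1/16
  (7-31/4)²=9/16
  (10-31/4)²=81/16
  (12-31/4)²=289/16
  (5-31/4)²=121/16
  (3-31/4)²=361/16
  (11-31/4)²=169/16
  (6-31/4)²=49/16
Σ(x-μ)² = 135/2
σ² = (135/2)/8 = 135/16

σ = √(135/16) ≈ 2.9047


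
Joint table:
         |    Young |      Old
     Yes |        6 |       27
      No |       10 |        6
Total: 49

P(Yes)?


P(Yes) = (6+27)/49 = 33/49

P(Yes) = 33/49 ≈ 67.35%


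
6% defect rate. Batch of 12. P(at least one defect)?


P(all good) = (47/50)^12 = 116191483108948578241/244140625000000000000
P(≥1 defect) = 127949141891051421759/244140625000000000000

P = 127949141891051421759/244140625000000000000 ≈ 52.41%


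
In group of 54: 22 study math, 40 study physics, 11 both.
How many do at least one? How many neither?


|A∪B| = 22+40-11 = 51
Neither = 54-51 = 3

At least one: 51; Neither: 3


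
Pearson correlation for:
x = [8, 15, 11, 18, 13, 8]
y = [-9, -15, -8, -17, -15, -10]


n=6, Σx=73, Σy=-74, Σxy=-966, Σx²=967, Σy²=984
r = (6×(-966) - 73×(-74))/√((6×967 - 73²)(6×984 - (-74)²))
= -394/√(473×428) = -394/√202444 ≈ -394/449.9378 ≈ -0.8757

r ≈ -0.8757


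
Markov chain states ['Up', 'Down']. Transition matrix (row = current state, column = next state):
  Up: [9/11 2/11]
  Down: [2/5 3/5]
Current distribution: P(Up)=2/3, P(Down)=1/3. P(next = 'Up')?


P(next=Up) = Σᵢ P(now=i)×P(i→Up)
= 2/3×9/11 + 1/3×2/5
= 6/11 + 2/15 = 112/165

P = 112/165 ≈ 0.6788


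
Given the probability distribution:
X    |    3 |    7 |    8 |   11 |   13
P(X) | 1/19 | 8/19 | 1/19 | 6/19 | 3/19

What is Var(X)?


E[X] = 172/19
E[X²] = 1698/19
Var(X) = E[X²] - (E[X])² = 1698/19 - 29584/361 = 2678/361

Var(X) = 2678/361 ≈ 7.4183


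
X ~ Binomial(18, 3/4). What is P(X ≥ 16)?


P(X ≥ 16) = Σ P(X=i) for i=16..18
P(X=16) = 6586148313/68719476736
P(X=17) = 1162261467/34359738368
P(X=18) = 387420489/68719476736
Sum = 1162261467/8589934592

P(X ≥ 16) = 1162261467/8589934592 ≈ 13.53%


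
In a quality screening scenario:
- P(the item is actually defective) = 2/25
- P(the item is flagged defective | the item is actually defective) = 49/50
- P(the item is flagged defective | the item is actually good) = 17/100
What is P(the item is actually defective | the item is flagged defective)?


Using Bayes' theorem:
P(A|B) = P(B|A)·P(A) / P(B)

P(the item is flagged defective) = 49/50 × 2/25 + 17/100 × 23/25
= 49/625 + 391/2500 = 587/2500

P(the item is actually defective|the item is flagged defective) = (49/625) / (587/2500) = 196/587

P(the item is actually defective|the item is flagged defective) = 196/587 ≈ 33.39%


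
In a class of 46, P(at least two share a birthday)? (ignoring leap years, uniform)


P(all different) = Π(365-i)/365 for i=0..45
= 0.051747
P(match) = 1 - 0.051747 = 0.948253

P ≈ 0.9483 ≈ 94.83%


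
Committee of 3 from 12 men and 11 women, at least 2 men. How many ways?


Count by #men:
  2M,1W: C(12,2)×C(11,1)=726
  3M,0W: C(12,3)×C(11,0)=220
Total = 946

946


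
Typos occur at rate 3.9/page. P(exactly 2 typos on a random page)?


Poisson(λ=3.9): P(X=2) = e^(-λ)×λ^k/k!
= e^(-3.9) × 3.9^2 / 2!
≈ 0.02024191145 × 15.21 / 2 ≈ 0.153940

P(X=2) ≈ 0.153940 ≈ 15.39%


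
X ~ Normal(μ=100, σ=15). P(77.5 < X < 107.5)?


z₁=(77.5-100)/15=-1.5, z₂=(107.5-100)/15=0.5
P = Φ(0.5) - Φ(-1.5) = 0.691462 - 0.066807 = 0.624655 ≈ 0.6247

P(77.5 < X < 107.5) ≈ 0.6247


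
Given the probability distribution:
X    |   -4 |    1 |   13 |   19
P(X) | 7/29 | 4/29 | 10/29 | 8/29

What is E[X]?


E[X] = Σ x·P(X=x)
= (-4)×(7/29) + (1)×(4/29) + (13)×(10/29) + (19)×(8/29)
= 258/29

E[X] = 258/29


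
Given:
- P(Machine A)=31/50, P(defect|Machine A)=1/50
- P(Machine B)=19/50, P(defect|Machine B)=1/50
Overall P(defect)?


P(B) = Σ P(B|Aᵢ)×P(Aᵢ)
  1/50×31/50 = 31/2500
  1/50×19/50 = 19/2500
Sum = 1/50

P(defect) = 1/50 ≈ 2.00%


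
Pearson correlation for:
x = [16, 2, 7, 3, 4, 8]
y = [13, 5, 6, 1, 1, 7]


n=6, Σx=40, Σy=33, Σxy=323, Σx²=398, Σy²=281
r = (6×323 - 40×33)/√((6×398 - 40²)(6×281 - 33²))
= 618/√(788×597) = 618/√470436 ≈ 618/685.8834 ≈ 0.9010

r ≈ 0.9010


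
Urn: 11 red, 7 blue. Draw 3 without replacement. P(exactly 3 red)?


Hypergeometric: C(11,3)×C(7,0)/C(18,3)
= 165×1/816 = 55/272

P(X=3) = 55/272 ≈ 20.22%


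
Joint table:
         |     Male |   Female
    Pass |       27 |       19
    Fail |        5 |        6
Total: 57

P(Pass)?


P(Pass) = (27+19)/57 = 46/57

P(Pass) = 46/57 ≈ 80.70%


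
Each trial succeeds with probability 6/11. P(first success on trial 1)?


Geometric: P(X=1) = (1-p)^(k-1)×p = (5/11)^0×6/11 = 6/11

P(X=1) = 6/11 ≈ 54.55%


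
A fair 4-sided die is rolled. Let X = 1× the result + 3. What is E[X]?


E[die] = (1+4)/2 = 5/2
E[X] = 1×5/2 + 3 = 11/2

E[X] = 11/2


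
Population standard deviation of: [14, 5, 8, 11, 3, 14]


Mean = 55/6
  (14-55/6)²=841/36
  (5-55/6)²=625/36
  (8-55/6)²=49/36
  (11-55/6)²=121/36
  (3-55/6)²=1369/36
  (14-55/6)²=841/36
Σ(x-μ)² = 641/6
σ² = (641/6)/6 = 641/36

σ = √(641/36) ≈ 4.2197


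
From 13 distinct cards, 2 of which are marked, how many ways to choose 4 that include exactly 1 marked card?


Choose 1 of the 2 marked cards and 3 of the other 11 cards:
C(2,1)×C(11,3) = 2×165 = 330

330


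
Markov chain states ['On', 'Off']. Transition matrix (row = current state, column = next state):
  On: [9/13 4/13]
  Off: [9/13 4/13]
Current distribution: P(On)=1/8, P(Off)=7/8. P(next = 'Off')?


P(next=Off) = Σᵢ P(now=i)×P(i→Off)
= 1/8×4/13 + 7/8×4/13
= 1/26 + 7/26 = 4/13

P = 4/13 ≈ 0.3077


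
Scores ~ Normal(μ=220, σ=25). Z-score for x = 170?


z = (x - μ)/σ = (170 - 220)/25 = -2.0

z = -2.0


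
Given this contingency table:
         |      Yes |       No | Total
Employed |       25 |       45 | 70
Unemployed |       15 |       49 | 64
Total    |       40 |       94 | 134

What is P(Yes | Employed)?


P(Yes | Employed) = 25/(25+45) = 25/70 = 5/14

P(Yes|Employed) = 5/14 ≈ 35.71%


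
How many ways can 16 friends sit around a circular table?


Circular arrangements of 16 distinct objects: fix one position to break rotational symmetry.
(n-1)! = 15! = 1307674368000

1307674368000


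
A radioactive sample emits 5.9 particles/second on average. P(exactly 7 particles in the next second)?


Poisson(λ=5.9): P(X=7) = e^(-λ)×λ^k/k!
= e^(-5.9) × 5.9^7 / 7!
≈ 0.002739444819 × 248865.148482 / 5040 ≈ 0.135268

P(X=7) ≈ 0.135268 ≈ 13.53%


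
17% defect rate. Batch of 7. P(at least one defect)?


P(all good) = (83/100)^7 = 27136050989627/100000000000000
P(≥1 defect) = 72863949010373/100000000000000

P = 72863949010373/100000000000000 ≈ 72.86%


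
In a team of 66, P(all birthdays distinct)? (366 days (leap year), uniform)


P(all different) = Π(366-i)/366 for i=0..65
= (366/366)×(365/366)×...×(301/366)
= 0.001939

P ≈ 0.0019 ≈ 0.19%


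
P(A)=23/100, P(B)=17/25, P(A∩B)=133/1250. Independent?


P(A)×P(B) = 391/2500
P(A∩B) = 133/1250
Not equal → NOT independent

No, not independent


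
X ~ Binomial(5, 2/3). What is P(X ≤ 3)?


P(X ≤ 3) = Σ P(X=i) for i=0..3
P(X=0) = 1/243
P(X=1) = 10/243
P(X=2) = 40/243
P(X=3) = 80/243
Sum = 131/243

P(X ≤ 3) = 131/243 ≈ 53.91%


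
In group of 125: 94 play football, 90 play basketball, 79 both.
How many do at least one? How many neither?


|A∪B| = 94+90-79 = 105
Neither = 125-105 = 20

At least one: 105; Neither: 20


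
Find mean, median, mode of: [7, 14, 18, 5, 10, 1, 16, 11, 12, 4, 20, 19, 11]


Sorted: [1, 4, 5, 7, 10, 11, 11, 12, 14, 16, 18, 19, 20]
Mean = 148/13
Median = 11
Freq: {7: 1, 14: 1, 18: 1, 5: 1, 10: 1, 1: 1, 16: 1, 11: 2, 12: 1, 4: 1, 20: 1, 19: 1}
Mode: [11]

Mean=148/13, Median=11, Mode=11


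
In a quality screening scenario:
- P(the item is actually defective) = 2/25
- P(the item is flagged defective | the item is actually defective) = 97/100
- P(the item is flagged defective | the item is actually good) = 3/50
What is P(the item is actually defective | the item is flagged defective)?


Using Bayes' theorem:
P(A|B) = P(B|A)·P(A) / P(B)

P(the item is flagged defective) = 97/100 × 2/25 + 3/50 × 23/25
= 97/1250 + 69/1250 = 83/625

P(the item is actually defective|the item is flagged defective) = (97/1250) / (83/625) = 97/166

P(the item is actually defective|the item is flagged defective) = 97/166 ≈ 58.43%


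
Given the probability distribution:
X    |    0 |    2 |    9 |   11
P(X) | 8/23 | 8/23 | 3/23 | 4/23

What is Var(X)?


E[X] = 87/23
E[X²] = 33
Var(X) = E[X²] - (E[X])² = 33 - 7569/529 = 9888/529

Var(X) = 9888/529 ≈ 18.6919


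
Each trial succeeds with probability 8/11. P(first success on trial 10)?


Geometric: P(X=10) = (1-p)^(k-1)×p = (3/11)^9×8/11 = 157464/25937424601

P(X=10) = 157464/25937424601 ≈ 0.00%


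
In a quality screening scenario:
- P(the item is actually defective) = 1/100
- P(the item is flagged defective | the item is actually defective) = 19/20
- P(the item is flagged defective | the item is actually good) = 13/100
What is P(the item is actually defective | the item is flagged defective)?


Using Bayes' theorem:
P(A|B) = P(B|A)·P(A) / P(B)

P(the item is flagged defective) = 19/20 × 1/100 + 13/100 × 99/100
= 19/2000 + 1287/10000 = 691/5000

P(the item is actually defective|the item is flagged defective) = (19/2000) / (691/5000) = 95/1382

P(the item is actually defective|the item is flagged defective) = 95/1382 ≈ 6.87%


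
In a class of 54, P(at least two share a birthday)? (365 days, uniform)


P(all different) = Π(365-i)/365 for i=0..53
= 0.016123
P(match) = 1 - 0.016123 = 0.983877

P ≈ 0.9839 ≈ 98.39%


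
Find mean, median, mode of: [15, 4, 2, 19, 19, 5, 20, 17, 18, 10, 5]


Sorted: [2, 4, 5, 5, 10, 15, 17, 18, 19, 19, 20]
Mean = 134/11
Median = 15
Freq: {15: 1, 4: 1, 2: 1, 19: 2, 5: 2, 20: 1, 17: 1, 18: 1, 10: 1}
Mode: [5, 19]

Mean=134/11, Median=15, Mode=[5, 19]


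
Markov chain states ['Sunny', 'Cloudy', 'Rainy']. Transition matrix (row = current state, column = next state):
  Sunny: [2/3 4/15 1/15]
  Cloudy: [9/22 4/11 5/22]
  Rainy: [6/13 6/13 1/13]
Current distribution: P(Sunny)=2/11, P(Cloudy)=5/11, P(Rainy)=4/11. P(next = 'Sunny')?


P(next=Sunny) = Σᵢ P(now=i)×P(i→Sunny)
= 2/11×2/3 + 5/11×9/22 + 4/11×6/13
= 4/33 + 45/242 + 24/143 = 4483/9438

P = 4483/9438 ≈ 0.4750


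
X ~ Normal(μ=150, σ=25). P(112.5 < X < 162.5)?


z₁=(112.5-150)/25=-1.5, z₂=(162.5-150)/25=0.5
P = Φ(0.5) - Φ(-1.5) = 0.691462 - 0.066807 = 0.624655 ≈ 0.6247

P(112.5 < X < 162.5) ≈ 0.6247


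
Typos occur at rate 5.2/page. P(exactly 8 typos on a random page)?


Poisson(λ=5.2): P(X=8) = e^(-λ)×λ^k/k!
= e^(-5.2) × 5.2^8 / 8!
≈ 0.005516564421 × 534597.285315 / 40320 ≈ 0.073143

P(X=8) ≈ 0.073143 ≈ 7.31%


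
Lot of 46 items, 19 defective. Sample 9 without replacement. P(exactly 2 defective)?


Hypergeometric: C(19,2)×C(27,7)/C(46,9)
= 171×888030/1101716330 = 243/1763

P(X=2) = 243/1763 ≈ 13.78%


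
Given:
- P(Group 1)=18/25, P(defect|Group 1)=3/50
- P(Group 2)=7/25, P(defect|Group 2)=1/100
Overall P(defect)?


P(B) = Σ P(B|Aᵢ)×P(Aᵢ)
  3/50×18/25 = 27/625
  1/100×7/25 = 7/2500
Sum = 23/500

P(defect) = 23/500 ≈ 4.60%


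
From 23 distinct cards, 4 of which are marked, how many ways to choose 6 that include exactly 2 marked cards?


Choose 2 of the 4 marked cards and 4 of the other 19 cards:
C(4,2)×C(19,4) = 6×3876 = 23256

23256


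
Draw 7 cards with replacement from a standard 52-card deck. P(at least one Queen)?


P(not a Queen) = 48/52 = 12/13
P(none in 7 draws) = (12/13)^7 = 35831808/62748517
P(≥1 Queen) = 1 - 35831808/62748517 = 26916709/62748517

P = 26916709/62748517 ≈ 42.90%


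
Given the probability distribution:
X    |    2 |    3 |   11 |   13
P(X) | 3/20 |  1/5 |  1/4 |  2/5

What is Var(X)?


E[X] = 177/20
E[X²] = 401/4
Var(X) = E[X²] - (E[X])² = 401/4 - 31329/400 = 8771/400

Var(X) = 8771/400 ≈ 21.9275


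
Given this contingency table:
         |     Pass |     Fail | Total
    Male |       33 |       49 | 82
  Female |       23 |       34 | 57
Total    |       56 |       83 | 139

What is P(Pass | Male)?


P(Pass | Male) = 33/(33+49) = 33/82

P(Pass|Male) = 33/82 ≈ 40.24%


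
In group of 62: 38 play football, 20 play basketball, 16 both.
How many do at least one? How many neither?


|A∪B| = 38+20-16 = 42
Neither = 62-42 = 20

At least one: 42; Neither: 20


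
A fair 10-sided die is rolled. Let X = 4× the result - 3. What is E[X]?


E[die] = (1+10)/2 = 11/2
E[X] = 4×11/2 - 3 = 19

E[X] = 19


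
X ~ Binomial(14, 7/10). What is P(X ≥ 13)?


P(X ≥ 13) = Σ P(X=i) for i=13..14
P(X=13) = 2034669218547/50000000000000
P(X=14) = 678223072849/100000000000000
Sum = 4747561509943/100000000000000

P(X ≥ 13) = 4747561509943/100000000000000 ≈ 4.75%


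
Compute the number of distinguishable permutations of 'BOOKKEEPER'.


Letters: 10, freq: {'B': 1, 'O': 2, 'K': 2, 'E': 3, 'P': 1, 'R': 1}
10!/(1!×2!×2!×3!×1!×1!) = 3628800/24 = 151200

151200


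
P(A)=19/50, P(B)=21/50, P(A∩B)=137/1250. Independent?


P(A)×P(B) = 399/2500
P(A∩B) = 137/1250
Not equal → NOT independent

No, not independent


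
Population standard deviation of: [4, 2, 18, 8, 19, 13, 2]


Mean = 66/7
  (4-66/7)²=1444/49
  (2-66/7)²=2704/49
  (18-66/7)²=3600/49
  (8-66/7)²=100/49
  (19-66/7)²=4489/49
  (13-66/7)²=625/49
  (2-66/7)²=2704/49
Σ(x-μ)² = 2238/7
σ² = (2238/7)/7 = 2238/49

σ = √(2238/49) ≈ 6.7582


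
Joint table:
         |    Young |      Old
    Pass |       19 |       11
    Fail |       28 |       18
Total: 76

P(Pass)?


P(Pass) = (19+11)/76 = 30/76 = 15/38

P(Pass) = 15/38 ≈ 39.47%


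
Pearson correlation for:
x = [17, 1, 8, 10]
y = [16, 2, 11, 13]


n=4, Σx=36, Σy=42, Σxy=492, Σx²=454, Σy²=550
r = (4×492 - 36×42)/√((4×454 - 36²)(4×550 - 42²))
= 456/√(520×436) = 456/√226720 ≈ 456/476.1512 ≈ 0.9577

r ≈ 0.9577


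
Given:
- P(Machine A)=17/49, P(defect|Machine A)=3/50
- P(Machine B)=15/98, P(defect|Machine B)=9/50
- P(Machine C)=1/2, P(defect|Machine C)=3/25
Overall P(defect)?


P(B) = Σ P(B|Aᵢ)×P(Aᵢ)
  3/50×17/49 = 51/2450
  9/50×15/98 = 27/980
  3/25×1/2 = 3/50
Sum = 531/4900

P(defect) = 531/4900 ≈ 10.84%


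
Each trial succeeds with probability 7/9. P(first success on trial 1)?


Geometric: P(X=1) = (1-p)^(k-1)×p = (2/9)^0×7/9 = 7/9

P(X=1) = 7/9 ≈ 77.78%


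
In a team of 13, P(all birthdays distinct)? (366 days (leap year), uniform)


P(all different) = Π(366-i)/366 for i=0..12
= (366/366)×(365/366)×...×(354/366)
= 0.806071

P ≈ 0.8061 ≈ 80.61%


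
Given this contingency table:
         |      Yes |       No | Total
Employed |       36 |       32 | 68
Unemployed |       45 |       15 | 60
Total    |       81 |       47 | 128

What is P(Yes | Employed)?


P(Yes | Employed) = 36/(36+32) = 36/68 = 9/17

P(Yes|Employed) = 9/17 ≈ 52.94%


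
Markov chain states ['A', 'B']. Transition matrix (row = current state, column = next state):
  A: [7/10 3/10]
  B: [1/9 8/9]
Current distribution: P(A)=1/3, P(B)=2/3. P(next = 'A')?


P(next=A) = Σᵢ P(now=i)×P(i→A)
= 1/3×7/10 + 2/3×1/9
= 7/30 + 2/27 = 83/270

P = 83/270 ≈ 0.3074


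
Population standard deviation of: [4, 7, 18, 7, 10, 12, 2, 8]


Mean = 68/8 = 17/2
  (4-17/2)²=81/4
  (7-17/2)²=9/4
  (18-17/2)²=361/4
  (7-17/2)²=9/4
  (10-17/2)²=9/4
  (12-17/2)²=49/4
  (2-17/2)²=169/4
  (8-17/2)²=1/4
Σ(x-μ)² = 172
σ² = 172/8 = 43/2

σ = √(43/2) ≈ 4.6368


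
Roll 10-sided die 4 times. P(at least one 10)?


P(no 10)^4 = (9/10)^4 = 6561/10000
P(≥1) = 1 - 6561/10000 = 3439/10000

P = 3439/10000 ≈ 34.39%


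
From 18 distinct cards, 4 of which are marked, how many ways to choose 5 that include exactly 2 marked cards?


Choose 2 of the 4 marked cards and 3 of the other 14 cards:
C(4,2)×C(14,3) = 6×364 = 2184

2184


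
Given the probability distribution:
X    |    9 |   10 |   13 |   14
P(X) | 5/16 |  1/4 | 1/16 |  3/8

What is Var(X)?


E[X] = 91/8
E[X²] = 1075/8
Var(X) = E[X²] - (E[X])² = 1075/8 - 8281/64 = 319/64

Var(X) = 319/64 ≈ 4.9844


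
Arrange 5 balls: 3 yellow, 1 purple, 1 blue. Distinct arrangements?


5!/(3!×1!×1!) = 20

20


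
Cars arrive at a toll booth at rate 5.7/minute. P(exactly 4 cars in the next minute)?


Poisson(λ=5.7): P(X=4) = e^(-λ)×λ^k/k!
= e^(-5.7) × 5.7^4 / 4!
≈ 0.003345965457 × 1055.6001 / 24 ≈ 0.147167

P(X=4) ≈ 0.147167 ≈ 14.72%


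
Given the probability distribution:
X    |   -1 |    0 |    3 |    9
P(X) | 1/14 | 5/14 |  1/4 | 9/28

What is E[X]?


E[X] = Σ x·P(X=x)
= (-1)×(1/14) + (0)×(5/14) + (3)×(1/4) + (9)×(9/28)
= 25/7

E[X] = 25/7


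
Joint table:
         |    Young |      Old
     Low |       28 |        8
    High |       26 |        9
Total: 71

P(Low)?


P(Low) = (28+8)/71 = 36/71

P(Low) = 36/71 ≈ 50.70%


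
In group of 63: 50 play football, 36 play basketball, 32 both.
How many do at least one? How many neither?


|A∪B| = 50+36-32 = 54
Neither = 63-54 = 9

At least one: 54; Neither: 9


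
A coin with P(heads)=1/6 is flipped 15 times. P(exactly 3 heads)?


Binomial: P(X=3) = C(15,3)×p^3×(1-p)^12
= 455 × 1/216 × 244140625/2176782336 = 111083984375/470184984576

P(X=3) = 111083984375/470184984576 ≈ 23.63%


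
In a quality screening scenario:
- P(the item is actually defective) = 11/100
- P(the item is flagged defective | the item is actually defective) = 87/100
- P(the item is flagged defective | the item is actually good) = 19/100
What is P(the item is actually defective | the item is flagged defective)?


Using Bayes' theorem:
P(A|B) = P(B|A)·P(A) / P(B)

P(the item is flagged defective) = 87/100 × 11/100 + 19/100 × 89/100
= 957/10000 + 1691/10000 = 331/1250

P(the item is actually defective|the item is flagged defective) = (957/10000) / (331/1250) = 957/2648

P(the item is actually defective|the item is flagged defective) = 957/2648 ≈ 36.14%


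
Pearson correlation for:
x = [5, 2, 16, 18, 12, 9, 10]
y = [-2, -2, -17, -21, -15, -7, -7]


n=7, Σx=72, Σy=-71, Σxy=-977, Σx²=934, Σy²=1061
r = (7×(-977) - 72×(-71))/√((7×934 - 72²)(7×1061 - (-71)²))
= -1727/√(1354×2386) = -1727/√3230644 ≈ -1727/1797.3992 ≈ -0.9608

r ≈ -0.9608


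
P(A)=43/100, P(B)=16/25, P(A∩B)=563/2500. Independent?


P(A)×P(B) = 172/625
P(A∩B) = 563/2500
Not equal → NOT independent

No, not independent


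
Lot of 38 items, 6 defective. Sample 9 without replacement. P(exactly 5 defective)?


Hypergeometric: C(6,5)×C(32,4)/C(38,9)
= 6×35960/163011640 = 174/131461

P(X=5) = 174/131461 ≈ 0.13%


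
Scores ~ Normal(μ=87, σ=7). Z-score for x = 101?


z = (x - μ)/σ = (101 - 87)/7 = 2.0

z = 2.0


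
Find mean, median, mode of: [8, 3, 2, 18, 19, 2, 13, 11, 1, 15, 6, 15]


Sorted: [1, 2, 2, 3, 6, 8, 11, 13, 15, 15, 18, 19]
Mean = 113/12
Median = 19/2
Freq: {8: 1, 3: 1, 2: 2, 18: 1, 19: 1, 13: 1, 11: 1, 1: 1, 15: 2, 6: 1}
Mode: [2, 15]

Mean=113/12, Median=19/2, Mode=[2, 15]


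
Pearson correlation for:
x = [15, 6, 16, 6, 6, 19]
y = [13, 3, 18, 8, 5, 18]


n=6, Σx=68, Σy=65, Σxy=921, Σx²=950, Σy²=915
r = (6×921 - 68×65)/√((6×950 - 68²)(6×915 - 65²))
= 1106/√(1076×1265) = 1106/√1361140 ≈ 1106/1166.6790 ≈ 0.9480

r ≈ 0.9480


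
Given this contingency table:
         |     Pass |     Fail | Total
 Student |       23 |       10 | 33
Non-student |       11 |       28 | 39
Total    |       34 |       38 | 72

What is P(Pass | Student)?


P(Pass | Student) = 23/(23+10) = 23/33

P(Pass|Student) = 23/33 ≈ 69.70%


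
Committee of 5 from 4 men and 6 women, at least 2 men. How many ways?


Count by #men:
  2M,3W: C(4,2)×C(6,3)=120
  3M,2W: C(4,3)×C(6,2)=60
  4M,1W: C(4,4)×C(6,1)=6
Total = 186

186
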